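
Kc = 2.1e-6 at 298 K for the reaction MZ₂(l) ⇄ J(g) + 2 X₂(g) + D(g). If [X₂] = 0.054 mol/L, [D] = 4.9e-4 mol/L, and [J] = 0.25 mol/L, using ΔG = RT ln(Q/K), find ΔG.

(MZ₂ is a pure liquid — omitted from Qc.)
Qc = [J]·[X₂]²·[D] = (0.25)·(0.054)²·(4.9e-4) = 3.57e-7
ΔG = RT ln(Qc/Kc) = (8.314 J mol⁻¹ K⁻¹)(298 K) × ln(3.57e-7/2.1e-6)
   = (2.478 kJ/mol)(-1.772) = -4.39 kJ/mol
ΔG < 0, so the forward reaction is spontaneous (proceeds forward).

ΔG = -4.39 kJ/mol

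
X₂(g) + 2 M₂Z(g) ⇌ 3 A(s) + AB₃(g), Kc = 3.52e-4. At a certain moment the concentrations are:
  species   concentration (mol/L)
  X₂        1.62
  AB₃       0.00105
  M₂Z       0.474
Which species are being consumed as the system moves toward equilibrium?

A, AB₃ (products)

(A is a pure solid — omitted from Qc.)
Qc = [AB₃] / ([X₂]·[M₂Z]²) = (0.00105) / ((1.62)·(0.474)²) = 0.00288
Qc = 0.00288 > Kc = 3.52e-4: net reverse reaction.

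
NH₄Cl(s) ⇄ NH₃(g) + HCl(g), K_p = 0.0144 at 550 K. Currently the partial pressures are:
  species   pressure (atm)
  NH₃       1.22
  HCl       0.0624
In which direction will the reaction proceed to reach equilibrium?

in the reverse direction

(NH₄Cl is a pure solid — omitted from Q_p.)
Q_p = P(NH₃)·P(HCl) = (1.22)·(0.0624) = 0.0761
Q_p = 0.0761 > K_p = 0.0144, so the reverse reaction proceeds.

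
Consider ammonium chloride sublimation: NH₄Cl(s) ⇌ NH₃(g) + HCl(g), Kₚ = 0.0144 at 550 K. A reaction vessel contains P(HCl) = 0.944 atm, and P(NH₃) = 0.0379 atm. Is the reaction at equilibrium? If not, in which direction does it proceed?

(NH₄Cl is a pure solid — omitted from Qₚ.)
Qₚ = P(NH₃)·P(HCl) = (0.0379)·(0.944) = 0.0358
Qₚ = 0.0358 > Kₚ = 0.0144, so the reverse reaction proceeds.

in the reverse direction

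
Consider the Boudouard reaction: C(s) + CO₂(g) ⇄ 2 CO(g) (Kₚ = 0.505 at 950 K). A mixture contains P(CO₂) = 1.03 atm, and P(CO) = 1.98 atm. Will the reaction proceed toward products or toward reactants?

(C is a pure solid — omitted from Qₚ.)
Qₚ = P(CO)² / P(CO₂) = (1.98)² / (1.03) = 3.81
Qₚ = 3.81 > Kₚ = 0.505, so the reverse reaction proceeds.

toward reactants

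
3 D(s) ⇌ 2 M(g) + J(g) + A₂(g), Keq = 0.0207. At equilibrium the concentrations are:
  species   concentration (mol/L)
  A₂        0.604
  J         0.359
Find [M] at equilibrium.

[M] = 0.309 mol/L

(D is a pure solid — omitted from Keq.)
At equilibrium, Keq = [M]²·[J]·[A₂] = 0.0207.
([M])²·(0.359)·(0.604) = 0.0207
[M]² = 0.0955 ⇒ [M] = 0.309 mol/L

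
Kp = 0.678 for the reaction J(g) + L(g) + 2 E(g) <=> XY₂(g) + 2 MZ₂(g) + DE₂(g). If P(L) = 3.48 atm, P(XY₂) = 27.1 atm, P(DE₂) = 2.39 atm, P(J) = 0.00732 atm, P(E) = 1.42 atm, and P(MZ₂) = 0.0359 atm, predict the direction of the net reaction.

Qp = P(XY₂)·P(MZ₂)²·P(DE₂) / (P(J)·P(L)·P(E)²) = (27.1)·(0.0359)²·(2.39) / ((0.00732)·(3.48)·(1.42)²) = 1.63
Qp = 1.63 > Kp = 0.678, so the reverse reaction proceeds.

reverse (toward reactants)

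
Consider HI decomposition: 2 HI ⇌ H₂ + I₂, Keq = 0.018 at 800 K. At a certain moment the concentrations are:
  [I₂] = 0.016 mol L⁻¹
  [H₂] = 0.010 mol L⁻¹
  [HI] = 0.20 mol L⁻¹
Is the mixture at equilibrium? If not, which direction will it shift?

no; Q < K, reaction proceeds forward

Q = [H₂]·[I₂] / [HI]² = (0.010)·(0.016) / (0.20)² = 0.0040
Q = 0.0040 < Keq = 0.018: net forward reaction.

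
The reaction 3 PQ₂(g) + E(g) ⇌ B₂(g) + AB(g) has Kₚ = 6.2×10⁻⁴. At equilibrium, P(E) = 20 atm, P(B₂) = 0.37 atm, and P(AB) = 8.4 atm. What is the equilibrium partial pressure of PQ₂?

At equilibrium, Kₚ = P(B₂)·P(AB) / (P(PQ₂)³·P(E)) = 6.2×10⁻⁴.
(0.37)·(8.4) / ((P(PQ₂))³·(20)) = 6.2×10⁻⁴
P(PQ₂)³ = 251 ⇒ P(PQ₂) = 6.3 atm

P(PQ₂) = 6.3 atm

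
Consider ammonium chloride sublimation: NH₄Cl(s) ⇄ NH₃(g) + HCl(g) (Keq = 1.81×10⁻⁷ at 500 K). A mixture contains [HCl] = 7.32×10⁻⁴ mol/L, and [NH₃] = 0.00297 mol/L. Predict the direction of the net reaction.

in the reverse direction

(NH₄Cl is a pure solid — omitted from Q.)
Q = [NH₃]·[HCl] = (0.00297)·(7.32×10⁻⁴) = 2.17×10⁻⁶
Q = 2.17×10⁻⁶ > Keq = 1.81×10⁻⁷, so the reverse reaction proceeds.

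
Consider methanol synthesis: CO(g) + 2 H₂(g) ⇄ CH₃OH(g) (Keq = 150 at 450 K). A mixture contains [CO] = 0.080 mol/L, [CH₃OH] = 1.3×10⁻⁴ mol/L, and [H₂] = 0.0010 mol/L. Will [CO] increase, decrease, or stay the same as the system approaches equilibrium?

Q = [CH₃OH] / ([CO]·[H₂]²) = (1.3×10⁻⁴) / ((0.080)·(0.0010)²) = 1600
Q = 1600 > Keq = 150: net reverse reaction.
CO is a reactant, so it increases.

increase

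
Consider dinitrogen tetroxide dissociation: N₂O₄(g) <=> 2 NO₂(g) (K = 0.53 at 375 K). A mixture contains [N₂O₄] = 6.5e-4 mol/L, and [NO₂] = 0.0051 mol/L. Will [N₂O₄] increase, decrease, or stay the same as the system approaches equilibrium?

decrease

Q = [NO₂]² / [N₂O₄] = (0.0051)² / (6.5e-4) = 0.040
Q = 0.040 < K = 0.53: net forward reaction.
N₂O₄ is a reactant, so it decreases.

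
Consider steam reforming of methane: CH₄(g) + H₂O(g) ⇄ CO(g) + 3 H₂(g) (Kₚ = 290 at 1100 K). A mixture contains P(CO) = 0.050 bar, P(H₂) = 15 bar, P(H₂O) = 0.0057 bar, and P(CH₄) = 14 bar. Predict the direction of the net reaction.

Qₚ = P(CO)·P(H₂)³ / (P(CH₄)·P(H₂O)) = (0.050)·(15)³ / ((14)·(0.0057)) = 2100
Qₚ = 2100 > Kₚ = 290, so the reverse reaction proceeds.

to the left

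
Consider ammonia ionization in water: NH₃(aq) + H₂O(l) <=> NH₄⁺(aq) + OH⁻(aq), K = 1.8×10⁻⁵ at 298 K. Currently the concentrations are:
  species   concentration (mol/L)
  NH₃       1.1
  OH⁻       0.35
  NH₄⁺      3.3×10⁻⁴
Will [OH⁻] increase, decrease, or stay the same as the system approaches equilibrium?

decrease

(H₂O is a pure liquid — omitted from Q.)
Q = [NH₄⁺]·[OH⁻] / [NH₃] = (3.3×10⁻⁴)·(0.35) / (1.1) = 1.1×10⁻⁴
Q = 1.1×10⁻⁴ > K = 1.8×10⁻⁵: net reverse reaction.
OH⁻ is a product, so it decreases.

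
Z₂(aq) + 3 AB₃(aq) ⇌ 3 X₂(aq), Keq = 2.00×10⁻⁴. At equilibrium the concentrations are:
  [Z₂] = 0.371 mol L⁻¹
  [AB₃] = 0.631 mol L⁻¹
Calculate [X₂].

[X₂] = 0.0265 mol L⁻¹

At equilibrium, Keq = [X₂]³ / ([Z₂]·[AB₃]³) = 2.00×10⁻⁴.
([X₂])³ / ((0.371)·(0.631)³) = 2.00×10⁻⁴
[X₂]³ = 1.86×10⁻⁵ ⇒ [X₂] = 0.0265 mol L⁻¹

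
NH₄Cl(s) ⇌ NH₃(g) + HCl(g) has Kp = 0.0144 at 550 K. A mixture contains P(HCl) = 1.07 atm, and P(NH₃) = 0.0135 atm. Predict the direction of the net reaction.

(NH₄Cl is a pure solid — omitted from Qp.)
Qp = P(NH₃)·P(HCl) = (0.0135)·(1.07) = 0.0144
Qp = 0.0144 = Kp, so the system is already at equilibrium.

neither direction; the system is at equilibrium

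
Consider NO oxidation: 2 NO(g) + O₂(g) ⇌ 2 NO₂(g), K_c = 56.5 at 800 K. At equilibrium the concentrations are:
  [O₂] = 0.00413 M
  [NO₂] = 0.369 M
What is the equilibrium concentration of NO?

[NO] = 0.764 M

At equilibrium, K_c = [NO₂]² / ([NO]²·[O₂]) = 56.5.
(0.369)² / (([NO])²·(0.00413)) = 56.5
[NO]² = 0.584 ⇒ [NO] = 0.764 M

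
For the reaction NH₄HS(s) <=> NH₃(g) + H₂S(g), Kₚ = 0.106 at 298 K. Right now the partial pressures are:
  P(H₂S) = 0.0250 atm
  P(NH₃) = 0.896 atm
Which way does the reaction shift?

forward (toward products)

(NH₄HS is a pure solid — omitted from Qₚ.)
Qₚ = P(NH₃)·P(H₂S) = (0.896)·(0.0250) = 0.0224
Qₚ = 0.0224 < Kₚ = 0.106, so the forward reaction proceeds.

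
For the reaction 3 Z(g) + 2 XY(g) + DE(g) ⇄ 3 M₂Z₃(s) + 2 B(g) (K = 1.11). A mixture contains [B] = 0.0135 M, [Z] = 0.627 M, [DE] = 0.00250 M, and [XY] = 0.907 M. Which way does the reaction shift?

toward products

(M₂Z₃ is a pure solid — omitted from Q.)
Q = [B]² / ([Z]³·[XY]²·[DE]) = (0.0135)² / ((0.627)³·(0.907)²·(0.00250)) = 0.360
Q = 0.360 < K = 1.11, so the forward reaction proceeds.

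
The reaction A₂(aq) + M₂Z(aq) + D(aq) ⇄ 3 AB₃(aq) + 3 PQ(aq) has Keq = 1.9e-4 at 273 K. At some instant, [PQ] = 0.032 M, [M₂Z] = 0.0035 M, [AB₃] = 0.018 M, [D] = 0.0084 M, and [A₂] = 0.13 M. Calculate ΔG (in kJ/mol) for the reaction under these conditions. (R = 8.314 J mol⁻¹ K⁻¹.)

Q = [AB₃]³·[PQ]³ / ([A₂]·[M₂Z]·[D]) = (0.018)³·(0.032)³ / ((0.13)·(0.0035)·(0.0084)) = 5.00e-5
ΔG = RT ln(Q/Keq) = (8.314 J mol⁻¹ K⁻¹)(273 K) × ln(5.00e-5/1.9e-4)
   = (2.270 kJ/mol)(-1.335) = -3.03 kJ/mol
ΔG < 0, so the forward reaction is spontaneous (proceeds forward).

ΔG = -3.03 kJ/mol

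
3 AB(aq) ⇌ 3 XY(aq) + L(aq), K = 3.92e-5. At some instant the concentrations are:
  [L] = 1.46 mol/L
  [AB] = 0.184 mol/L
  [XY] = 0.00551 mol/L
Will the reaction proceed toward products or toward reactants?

Q = [XY]³·[L] / [AB]³ = (0.00551)³·(1.46) / (0.184)³ = 3.92e-5
Q = 3.92e-5 = K, so the system is already at equilibrium.

at equilibrium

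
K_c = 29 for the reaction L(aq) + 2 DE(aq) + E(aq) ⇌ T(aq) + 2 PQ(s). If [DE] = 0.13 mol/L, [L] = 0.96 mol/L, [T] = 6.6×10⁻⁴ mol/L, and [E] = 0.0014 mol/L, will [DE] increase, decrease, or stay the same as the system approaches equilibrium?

stay the same

(PQ is a pure solid — omitted from Q_c.)
Q_c = [T] / ([L]·[DE]²·[E]) = (6.6×10⁻⁴) / ((0.96)·(0.13)²·(0.0014)) = 29
Q_c = 29 = K_c; the system is at equilibrium.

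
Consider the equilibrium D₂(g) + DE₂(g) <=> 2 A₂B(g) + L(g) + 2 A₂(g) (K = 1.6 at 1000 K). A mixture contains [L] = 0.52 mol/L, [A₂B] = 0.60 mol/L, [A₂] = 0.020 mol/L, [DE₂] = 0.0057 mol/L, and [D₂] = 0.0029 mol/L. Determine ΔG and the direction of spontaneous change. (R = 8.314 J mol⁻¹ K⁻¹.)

Q = [A₂B]²·[L]·[A₂]² / ([D₂]·[DE₂]) = (0.60)²·(0.52)·(0.020)² / ((0.0029)·(0.0057)) = 4.53
ΔG = RT ln(Q/K) = (8.314 J mol⁻¹ K⁻¹)(1000 K) × ln(4.53/1.6)
   = (8.314 kJ/mol)(1.041) = 8.65 kJ/mol
ΔG > 0, so the forward reaction is non-spontaneous (proceeds in reverse).

ΔG = 8.65 kJ/mol; the forward reaction is non-spontaneous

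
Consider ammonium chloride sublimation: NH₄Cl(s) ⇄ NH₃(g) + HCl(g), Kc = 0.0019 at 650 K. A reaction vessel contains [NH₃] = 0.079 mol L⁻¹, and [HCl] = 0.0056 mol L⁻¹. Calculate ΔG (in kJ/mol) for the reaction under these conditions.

(NH₄Cl is a pure solid — omitted from Qc.)
Qc = [NH₃]·[HCl] = (0.079)·(0.0056) = 4.42e-4
ΔG = RT ln(Qc/Kc) = (8.314 J mol⁻¹ K⁻¹)(650 K) × ln(4.42e-4/0.0019)
   = (5.404 kJ/mol)(-1.458) = -7.88 kJ/mol
ΔG < 0, so the forward reaction is spontaneous (proceeds forward).

ΔG = -7.88 kJ/mol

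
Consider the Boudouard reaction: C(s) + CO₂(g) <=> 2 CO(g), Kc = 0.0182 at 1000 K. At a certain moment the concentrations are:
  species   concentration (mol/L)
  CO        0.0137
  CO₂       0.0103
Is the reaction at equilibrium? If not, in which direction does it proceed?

at equilibrium

(C is a pure solid — omitted from Qc.)
Qc = [CO]² / [CO₂] = (0.0137)² / (0.0103) = 0.0182
Qc = 0.0182 = Kc, so the system is already at equilibrium.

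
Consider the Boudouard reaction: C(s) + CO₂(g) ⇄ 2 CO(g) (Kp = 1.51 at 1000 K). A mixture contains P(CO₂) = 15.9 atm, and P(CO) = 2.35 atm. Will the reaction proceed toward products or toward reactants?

(C is a pure solid — omitted from Qp.)
Qp = P(CO)² / P(CO₂) = (2.35)² / (15.9) = 0.347
Qp = 0.347 < Kp = 1.51, so the forward reaction proceeds.

to the right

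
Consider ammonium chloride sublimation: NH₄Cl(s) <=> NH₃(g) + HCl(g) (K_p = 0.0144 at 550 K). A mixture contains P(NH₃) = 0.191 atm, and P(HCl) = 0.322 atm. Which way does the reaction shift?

(NH₄Cl is a pure solid — omitted from Q_p.)
Q_p = P(NH₃)·P(HCl) = (0.191)·(0.322) = 0.0615
Q_p = 0.0615 > K_p = 0.0144, so the reverse reaction proceeds.

reverse (toward reactants)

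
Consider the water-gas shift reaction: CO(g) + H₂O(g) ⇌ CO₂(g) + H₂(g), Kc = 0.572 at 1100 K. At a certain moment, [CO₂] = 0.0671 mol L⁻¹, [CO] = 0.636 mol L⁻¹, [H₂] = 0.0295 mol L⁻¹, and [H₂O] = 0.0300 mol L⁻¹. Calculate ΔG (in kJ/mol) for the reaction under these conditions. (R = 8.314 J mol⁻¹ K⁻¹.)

ΔG = -15.6 kJ/mol

Qc = [CO₂]·[H₂] / ([CO]·[H₂O]) = (0.0671)·(0.0295) / ((0.636)·(0.0300)) = 0.104
ΔG = RT ln(Qc/Kc) = (8.314 J mol⁻¹ K⁻¹)(1100 K) × ln(0.104/0.572)
   = (9.145 kJ/mol)(-1.705) = -15.6 kJ/mol
ΔG < 0, so the forward reaction is spontaneous (proceeds forward).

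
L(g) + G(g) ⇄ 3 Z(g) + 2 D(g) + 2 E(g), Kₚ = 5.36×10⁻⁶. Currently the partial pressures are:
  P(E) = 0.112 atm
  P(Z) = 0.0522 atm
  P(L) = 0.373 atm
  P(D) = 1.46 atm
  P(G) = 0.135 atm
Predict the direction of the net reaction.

to the left

Qₚ = P(Z)³·P(D)²·P(E)² / (P(L)·P(G)) = (0.0522)³·(1.46)²·(0.112)² / ((0.373)·(0.135)) = 7.55×10⁻⁵
Qₚ = 7.55×10⁻⁵ > Kₚ = 5.36×10⁻⁶, so the reverse reaction proceeds.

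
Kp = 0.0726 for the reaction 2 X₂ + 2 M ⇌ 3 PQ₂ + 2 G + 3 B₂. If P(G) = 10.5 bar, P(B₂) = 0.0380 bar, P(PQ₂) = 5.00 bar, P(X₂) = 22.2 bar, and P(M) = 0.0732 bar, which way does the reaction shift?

Qp = P(PQ₂)³·P(G)²·P(B₂)³ / (P(X₂)²·P(M)²) = (5.00)³·(10.5)²·(0.0380)³ / ((22.2)²·(0.0732)²) = 0.286
Qp = 0.286 > Kp = 0.0726, so the reverse reaction proceeds.

in the reverse direction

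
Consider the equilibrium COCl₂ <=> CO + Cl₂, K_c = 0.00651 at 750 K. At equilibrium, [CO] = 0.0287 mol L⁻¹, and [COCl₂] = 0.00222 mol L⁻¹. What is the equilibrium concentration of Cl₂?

[Cl₂] = 5.04×10⁻⁴ mol L⁻¹

At equilibrium, K_c = [CO]·[Cl₂] / [COCl₂] = 0.00651.
(0.0287)·([Cl₂]) / (0.00222) = 0.00651
[Cl₂] = 5.04×10⁻⁴ mol L⁻¹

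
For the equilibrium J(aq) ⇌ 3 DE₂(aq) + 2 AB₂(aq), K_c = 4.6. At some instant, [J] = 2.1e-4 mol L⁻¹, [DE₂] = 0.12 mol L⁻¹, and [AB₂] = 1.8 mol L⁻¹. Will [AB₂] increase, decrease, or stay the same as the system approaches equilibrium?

Q_c = [DE₂]³·[AB₂]² / [J] = (0.12)³·(1.8)² / (2.1e-4) = 27
Q_c = 27 > K_c = 4.6: net reverse reaction.
AB₂ is a product, so it decreases.

decrease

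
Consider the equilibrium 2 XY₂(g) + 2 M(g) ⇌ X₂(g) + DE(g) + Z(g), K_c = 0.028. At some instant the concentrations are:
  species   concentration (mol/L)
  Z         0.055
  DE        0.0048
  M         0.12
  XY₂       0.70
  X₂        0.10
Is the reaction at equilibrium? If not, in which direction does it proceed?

in the forward direction

Q_c = [X₂]·[DE]·[Z] / ([XY₂]²·[M]²) = (0.10)·(0.0048)·(0.055) / ((0.70)²·(0.12)²) = 0.0037
Q_c = 0.0037 < K_c = 0.028, so the forward reaction proceeds.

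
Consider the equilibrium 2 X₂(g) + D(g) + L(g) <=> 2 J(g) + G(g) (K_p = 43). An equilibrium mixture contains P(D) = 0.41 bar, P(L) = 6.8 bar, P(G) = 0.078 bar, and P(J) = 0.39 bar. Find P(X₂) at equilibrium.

At equilibrium, K_p = P(J)²·P(G) / (P(X₂)²·P(D)·P(L)) = 43.
(0.39)²·(0.078) / ((P(X₂))²·(0.41)·(6.8)) = 43
P(X₂)² = 9.90e-5 ⇒ P(X₂) = 0.0099 bar

P(X₂) = 0.0099 bar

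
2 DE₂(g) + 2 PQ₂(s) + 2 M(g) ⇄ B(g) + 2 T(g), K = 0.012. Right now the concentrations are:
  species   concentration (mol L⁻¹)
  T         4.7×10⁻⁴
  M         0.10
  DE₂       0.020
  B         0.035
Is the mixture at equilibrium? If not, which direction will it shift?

no; Q < K, reaction proceeds forward

(PQ₂ is a pure solid — omitted from Q.)
Q = [B]·[T]² / ([DE₂]²·[M]²) = (0.035)·(4.7×10⁻⁴)² / ((0.020)²·(0.10)²) = 0.0019
Q = 0.0019 < K = 0.012: net forward reaction.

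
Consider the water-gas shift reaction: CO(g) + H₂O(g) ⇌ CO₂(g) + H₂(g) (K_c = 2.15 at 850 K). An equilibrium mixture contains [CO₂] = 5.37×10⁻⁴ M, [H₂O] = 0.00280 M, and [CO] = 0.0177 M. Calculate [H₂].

[H₂] = 0.198 M

At equilibrium, K_c = [CO₂]·[H₂] / ([CO]·[H₂O]) = 2.15.
(5.37×10⁻⁴)·([H₂]) / ((0.0177)·(0.00280)) = 2.15
[H₂] = 0.198 M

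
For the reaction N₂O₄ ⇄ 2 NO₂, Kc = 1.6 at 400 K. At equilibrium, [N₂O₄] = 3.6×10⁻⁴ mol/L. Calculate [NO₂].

[NO₂] = 0.024 mol/L

At equilibrium, Kc = [NO₂]² / [N₂O₄] = 1.6.
([NO₂])² / (3.6×10⁻⁴) = 1.6
[NO₂]² = 5.76×10⁻⁴ ⇒ [NO₂] = 0.024 mol/L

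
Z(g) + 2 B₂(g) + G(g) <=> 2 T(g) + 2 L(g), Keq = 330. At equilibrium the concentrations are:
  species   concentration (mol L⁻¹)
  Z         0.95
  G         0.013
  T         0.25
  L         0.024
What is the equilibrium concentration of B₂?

At equilibrium, Keq = [T]²·[L]² / ([Z]·[B₂]²·[G]) = 330.
(0.25)²·(0.024)² / ((0.95)·([B₂])²·(0.013)) = 330
[B₂]² = 8.83×10⁻⁶ ⇒ [B₂] = 0.0030 mol L⁻¹

[B₂] = 0.0030 mol L⁻¹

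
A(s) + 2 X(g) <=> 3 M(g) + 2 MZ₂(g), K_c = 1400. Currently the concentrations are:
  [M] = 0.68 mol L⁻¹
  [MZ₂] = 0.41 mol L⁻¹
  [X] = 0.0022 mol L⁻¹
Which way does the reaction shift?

(A is a pure solid — omitted from Q_c.)
Q_c = [M]³·[MZ₂]² / [X]² = (0.68)³·(0.41)² / (0.0022)² = 11000
Q_c = 11000 > K_c = 1400, so the reverse reaction proceeds.

toward reactants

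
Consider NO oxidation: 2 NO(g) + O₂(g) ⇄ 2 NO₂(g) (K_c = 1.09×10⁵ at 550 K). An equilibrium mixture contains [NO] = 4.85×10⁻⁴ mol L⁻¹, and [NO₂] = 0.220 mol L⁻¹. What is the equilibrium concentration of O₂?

At equilibrium, K_c = [NO₂]² / ([NO]²·[O₂]) = 1.09×10⁵.
(0.220)² / ((4.85×10⁻⁴)²·([O₂])) = 1.09×10⁵
[O₂] = 1.89 mol L⁻¹

[O₂] = 1.89 mol L⁻¹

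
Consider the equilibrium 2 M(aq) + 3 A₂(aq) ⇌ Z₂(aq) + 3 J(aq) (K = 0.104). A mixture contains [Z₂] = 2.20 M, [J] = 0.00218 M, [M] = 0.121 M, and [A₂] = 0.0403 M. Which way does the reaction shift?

in the forward direction

Q = [Z₂]·[J]³ / ([M]²·[A₂]³) = (2.20)·(0.00218)³ / ((0.121)²·(0.0403)³) = 0.0238
Q = 0.0238 < K = 0.104, so the forward reaction proceeds.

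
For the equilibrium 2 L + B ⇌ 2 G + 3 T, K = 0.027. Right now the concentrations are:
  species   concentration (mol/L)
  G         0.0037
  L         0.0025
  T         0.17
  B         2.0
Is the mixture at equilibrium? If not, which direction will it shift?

Q = [G]²·[T]³ / ([L]²·[B]) = (0.0037)²·(0.17)³ / ((0.0025)²·(2.0)) = 0.0054
Q = 0.0054 < K = 0.027: net forward reaction.

no; Q < K, reaction proceeds forward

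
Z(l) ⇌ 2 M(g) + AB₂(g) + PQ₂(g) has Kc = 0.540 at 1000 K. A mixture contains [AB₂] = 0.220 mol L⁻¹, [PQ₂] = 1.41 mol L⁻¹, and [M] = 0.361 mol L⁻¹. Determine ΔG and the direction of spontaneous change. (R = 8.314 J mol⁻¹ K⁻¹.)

(Z is a pure liquid — omitted from Qc.)
Qc = [M]²·[AB₂]·[PQ₂] = (0.361)²·(0.220)·(1.41) = 0.0404
ΔG = RT ln(Qc/Kc) = (8.314 J mol⁻¹ K⁻¹)(1000 K) × ln(0.0404/0.540)
   = (8.314 kJ/mol)(-2.593) = -21.6 kJ/mol
ΔG < 0, so the forward reaction is spontaneous (proceeds forward).

ΔG = -21.6 kJ/mol; the forward reaction is spontaneous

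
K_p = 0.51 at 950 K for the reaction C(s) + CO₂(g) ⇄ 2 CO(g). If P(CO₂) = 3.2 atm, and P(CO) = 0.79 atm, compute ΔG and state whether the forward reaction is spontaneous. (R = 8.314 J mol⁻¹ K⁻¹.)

(C is a pure solid — omitted from Q_p.)
Q_p = P(CO)² / P(CO₂) = (0.79)² / (3.2) = 0.195
ΔG = RT ln(Q_p/K_p) = (8.314 J mol⁻¹ K⁻¹)(950 K) × ln(0.195/0.51)
   = (7.898 kJ/mol)(-0.9614) = -7.59 kJ/mol
ΔG < 0, so the forward reaction is spontaneous (proceeds forward).

ΔG = -7.59 kJ/mol; the forward reaction is spontaneous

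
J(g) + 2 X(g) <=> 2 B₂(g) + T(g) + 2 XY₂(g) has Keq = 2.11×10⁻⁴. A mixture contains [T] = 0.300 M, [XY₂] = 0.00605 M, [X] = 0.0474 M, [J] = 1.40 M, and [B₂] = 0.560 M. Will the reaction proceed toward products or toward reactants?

in the reverse direction

Q = [B₂]²·[T]·[XY₂]² / ([J]·[X]²) = (0.560)²·(0.300)·(0.00605)² / ((1.40)·(0.0474)²) = 0.00109
Q = 0.00109 > Keq = 2.11×10⁻⁴, so the reverse reaction proceeds.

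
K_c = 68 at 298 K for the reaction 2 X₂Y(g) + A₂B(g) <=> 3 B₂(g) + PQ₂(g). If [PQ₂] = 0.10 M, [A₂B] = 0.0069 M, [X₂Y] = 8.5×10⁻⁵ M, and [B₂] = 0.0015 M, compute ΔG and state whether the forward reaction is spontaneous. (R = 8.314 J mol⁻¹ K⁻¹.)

ΔG = -5.72 kJ/mol; the forward reaction is spontaneous

Q_c = [B₂]³·[PQ₂] / ([X₂Y]²·[A₂B]) = (0.0015)³·(0.10) / ((8.5×10⁻⁵)²·(0.0069)) = 6.77
ΔG = RT ln(Q_c/K_c) = (8.314 J mol⁻¹ K⁻¹)(298 K) × ln(6.77/68)
   = (2.478 kJ/mol)(-2.307) = -5.72 kJ/mol
ΔG < 0, so the forward reaction is spontaneous (proceeds forward).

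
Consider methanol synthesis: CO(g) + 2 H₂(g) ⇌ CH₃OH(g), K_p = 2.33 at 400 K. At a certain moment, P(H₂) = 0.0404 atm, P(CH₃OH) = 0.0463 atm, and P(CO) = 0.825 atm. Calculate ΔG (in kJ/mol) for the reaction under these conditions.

ΔG = 8.95 kJ/mol

Q_p = P(CH₃OH) / (P(CO)·P(H₂)²) = (0.0463) / ((0.825)·(0.0404)²) = 34.4
ΔG = RT ln(Q_p/K_p) = (8.314 J mol⁻¹ K⁻¹)(400 K) × ln(34.4/2.33)
   = (3.326 kJ/mol)(2.692) = 8.95 kJ/mol
ΔG > 0, so the forward reaction is non-spontaneous (proceeds in reverse).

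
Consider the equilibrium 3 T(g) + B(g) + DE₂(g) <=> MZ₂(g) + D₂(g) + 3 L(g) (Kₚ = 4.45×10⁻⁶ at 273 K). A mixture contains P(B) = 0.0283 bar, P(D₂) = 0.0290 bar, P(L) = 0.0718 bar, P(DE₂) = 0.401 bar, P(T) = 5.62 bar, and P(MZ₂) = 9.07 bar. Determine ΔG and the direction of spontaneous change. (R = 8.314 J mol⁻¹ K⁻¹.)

Qₚ = P(MZ₂)·P(D₂)·P(L)³ / (P(T)³·P(B)·P(DE₂)) = (9.07)·(0.0290)·(0.0718)³ / ((5.62)³·(0.0283)·(0.401)) = 4.83×10⁻⁵
ΔG = RT ln(Qₚ/Kₚ) = (8.314 J mol⁻¹ K⁻¹)(273 K) × ln(4.83×10⁻⁵/4.45×10⁻⁶)
   = (2.270 kJ/mol)(2.385) = 5.41 kJ/mol
ΔG > 0, so the forward reaction is non-spontaneous (proceeds in reverse).

ΔG = 5.41 kJ/mol; the forward reaction is non-spontaneous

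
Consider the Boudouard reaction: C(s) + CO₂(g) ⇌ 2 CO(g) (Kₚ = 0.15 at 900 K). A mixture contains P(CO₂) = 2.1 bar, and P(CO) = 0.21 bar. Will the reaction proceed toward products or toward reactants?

to the right

(C is a pure solid — omitted from Qₚ.)
Qₚ = P(CO)² / P(CO₂) = (0.21)² / (2.1) = 0.021
Qₚ = 0.021 < Kₚ = 0.15, so the forward reaction proceeds.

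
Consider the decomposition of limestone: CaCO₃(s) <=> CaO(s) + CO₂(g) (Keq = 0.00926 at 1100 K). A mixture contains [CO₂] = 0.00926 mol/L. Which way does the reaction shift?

no net change (already at equilibrium)

(CaCO₃, CaO are pure solids — omitted from Q.)
Q = [CO₂] = 0.00926
Q = 0.00926 = Keq, so the system is already at equilibrium.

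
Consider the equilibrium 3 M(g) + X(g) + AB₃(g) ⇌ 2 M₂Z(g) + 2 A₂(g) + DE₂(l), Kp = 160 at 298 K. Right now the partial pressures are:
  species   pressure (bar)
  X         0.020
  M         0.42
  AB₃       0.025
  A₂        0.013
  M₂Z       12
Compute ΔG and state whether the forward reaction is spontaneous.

ΔG = 3.50 kJ/mol; the forward reaction is non-spontaneous

(DE₂ is a pure liquid — omitted from Qp.)
Qp = P(M₂Z)²·P(A₂)² / (P(M)³·P(X)·P(AB₃)) = (12)²·(0.013)² / ((0.42)³·(0.020)·(0.025)) = 657
ΔG = RT ln(Qp/Kp) = (8.314 J mol⁻¹ K⁻¹)(298 K) × ln(657/160)
   = (2.478 kJ/mol)(1.413) = 3.50 kJ/mol
ΔG > 0, so the forward reaction is non-spontaneous (proceeds in reverse).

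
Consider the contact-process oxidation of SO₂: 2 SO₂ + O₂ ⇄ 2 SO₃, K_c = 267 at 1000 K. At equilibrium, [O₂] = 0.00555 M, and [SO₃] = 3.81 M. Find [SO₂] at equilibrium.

[SO₂] = 3.13 M

At equilibrium, K_c = [SO₃]² / ([SO₂]²·[O₂]) = 267.
(3.81)² / (([SO₂])²·(0.00555)) = 267
[SO₂]² = 9.80 ⇒ [SO₂] = 3.13 M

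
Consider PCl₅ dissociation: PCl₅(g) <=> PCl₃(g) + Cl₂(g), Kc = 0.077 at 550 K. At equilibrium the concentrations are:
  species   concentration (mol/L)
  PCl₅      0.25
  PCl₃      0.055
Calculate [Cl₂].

At equilibrium, Kc = [PCl₃]·[Cl₂] / [PCl₅] = 0.077.
(0.055)·([Cl₂]) / (0.25) = 0.077
[Cl₂] = 0.350 = 0.35 mol/L

[Cl₂] = 0.35 mol/L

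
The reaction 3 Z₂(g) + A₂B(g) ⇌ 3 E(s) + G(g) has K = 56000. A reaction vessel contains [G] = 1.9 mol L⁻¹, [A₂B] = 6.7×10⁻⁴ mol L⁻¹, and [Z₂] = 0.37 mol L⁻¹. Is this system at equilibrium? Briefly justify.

yes, at equilibrium

(E is a pure solid — omitted from Q.)
Q = [G] / ([Z₂]³·[A₂B]) = (1.9) / ((0.37)³·(6.7×10⁻⁴)) = 56000
Q = 56000 = K; the system is at equilibrium.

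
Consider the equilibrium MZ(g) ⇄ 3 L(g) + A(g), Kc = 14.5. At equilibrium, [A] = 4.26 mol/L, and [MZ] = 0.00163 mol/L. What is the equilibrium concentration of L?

[L] = 0.177 mol/L

At equilibrium, Kc = [L]³·[A] / [MZ] = 14.5.
([L])³·(4.26) / (0.00163) = 14.5
[L]³ = 0.00555 ⇒ [L] = 0.177 mol/L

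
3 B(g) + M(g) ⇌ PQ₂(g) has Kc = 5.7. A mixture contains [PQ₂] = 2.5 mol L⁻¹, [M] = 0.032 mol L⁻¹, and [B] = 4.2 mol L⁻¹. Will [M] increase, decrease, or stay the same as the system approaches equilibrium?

Qc = [PQ₂] / ([B]³·[M]) = (2.5) / ((4.2)³·(0.032)) = 1.1
Qc = 1.1 < Kc = 5.7: net forward reaction.
M is a reactant, so it decreases.

decrease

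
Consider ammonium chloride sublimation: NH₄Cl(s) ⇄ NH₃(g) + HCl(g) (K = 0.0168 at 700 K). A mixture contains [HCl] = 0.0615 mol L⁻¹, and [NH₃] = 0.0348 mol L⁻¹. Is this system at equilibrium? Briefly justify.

(NH₄Cl is a pure solid — omitted from Q.)
Q = [NH₃]·[HCl] = (0.0348)·(0.0615) = 0.00214
Q = 0.00214 < K = 0.0168: net forward reaction.

no; Q < K, reaction proceeds forward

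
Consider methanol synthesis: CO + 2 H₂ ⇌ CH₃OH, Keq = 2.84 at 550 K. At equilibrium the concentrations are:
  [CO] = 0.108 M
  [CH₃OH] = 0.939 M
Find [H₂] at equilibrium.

At equilibrium, Keq = [CH₃OH] / ([CO]·[H₂]²) = 2.84.
(0.939) / ((0.108)·([H₂])²) = 2.84
[H₂]² = 3.06 ⇒ [H₂] = 1.75 M

[H₂] = 1.75 M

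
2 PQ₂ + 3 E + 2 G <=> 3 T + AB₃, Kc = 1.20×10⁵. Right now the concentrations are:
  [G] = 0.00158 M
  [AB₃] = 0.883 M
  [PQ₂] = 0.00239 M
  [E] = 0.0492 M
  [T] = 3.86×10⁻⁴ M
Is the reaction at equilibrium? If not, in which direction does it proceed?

to the right

Qc = [T]³·[AB₃] / ([PQ₂]²·[E]³·[G]²) = (3.86×10⁻⁴)³·(0.883) / ((0.00239)²·(0.0492)³·(0.00158)²) = 29900
Qc = 29900 < Kc = 1.20×10⁵, so the forward reaction proceeds.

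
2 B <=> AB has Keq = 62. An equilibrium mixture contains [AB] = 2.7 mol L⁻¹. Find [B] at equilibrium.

[B] = 0.21 mol L⁻¹

At equilibrium, Keq = [AB] / [B]² = 62.
(2.7) / ([B])² = 62
[B]² = 0.0435 ⇒ [B] = 0.21 mol L⁻¹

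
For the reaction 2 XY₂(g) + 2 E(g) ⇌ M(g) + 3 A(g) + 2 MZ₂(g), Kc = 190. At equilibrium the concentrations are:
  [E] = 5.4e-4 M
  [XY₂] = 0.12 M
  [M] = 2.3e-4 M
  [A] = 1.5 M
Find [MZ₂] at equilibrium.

At equilibrium, Kc = [M]·[A]³·[MZ₂]² / ([XY₂]²·[E]²) = 190.
(2.3e-4)·(1.5)³·([MZ₂])² / ((0.12)²·(5.4e-4)²) = 190
[MZ₂]² = 0.00103 ⇒ [MZ₂] = 0.032 M

[MZ₂] = 0.032 M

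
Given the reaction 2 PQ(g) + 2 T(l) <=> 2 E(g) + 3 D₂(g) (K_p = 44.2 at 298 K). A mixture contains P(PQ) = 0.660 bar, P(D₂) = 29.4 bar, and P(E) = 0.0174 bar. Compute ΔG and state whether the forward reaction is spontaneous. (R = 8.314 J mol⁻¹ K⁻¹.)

ΔG = -2.27 kJ/mol; the forward reaction is spontaneous

(T is a pure liquid — omitted from Q_p.)
Q_p = P(E)²·P(D₂)³ / P(PQ)² = (0.0174)²·(29.4)³ / (0.660)² = 17.7
ΔG = RT ln(Q_p/K_p) = (8.314 J mol⁻¹ K⁻¹)(298 K) × ln(17.7/44.2)
   = (2.478 kJ/mol)(-0.9152) = -2.27 kJ/mol
ΔG < 0, so the forward reaction is spontaneous (proceeds forward).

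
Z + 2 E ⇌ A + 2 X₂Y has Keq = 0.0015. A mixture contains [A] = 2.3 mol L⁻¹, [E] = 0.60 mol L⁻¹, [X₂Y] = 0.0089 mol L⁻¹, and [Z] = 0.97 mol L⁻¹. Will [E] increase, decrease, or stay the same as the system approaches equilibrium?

decrease

Q = [A]·[X₂Y]² / ([Z]·[E]²) = (2.3)·(0.0089)² / ((0.97)·(0.60)²) = 5.2×10⁻⁴
Q = 5.2×10⁻⁴ < Keq = 0.0015: net forward reaction.
E is a reactant, so it decreases.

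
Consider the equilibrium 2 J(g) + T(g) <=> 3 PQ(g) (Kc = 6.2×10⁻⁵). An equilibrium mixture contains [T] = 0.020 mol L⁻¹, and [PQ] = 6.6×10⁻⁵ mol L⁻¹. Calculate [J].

[J] = 4.8×10⁻⁴ mol L⁻¹

At equilibrium, Kc = [PQ]³ / ([J]²·[T]) = 6.2×10⁻⁵.
(6.6×10⁻⁵)³ / (([J])²·(0.020)) = 6.2×10⁻⁵
[J]² = 2.32×10⁻⁷ ⇒ [J] = 4.8×10⁻⁴ mol L⁻¹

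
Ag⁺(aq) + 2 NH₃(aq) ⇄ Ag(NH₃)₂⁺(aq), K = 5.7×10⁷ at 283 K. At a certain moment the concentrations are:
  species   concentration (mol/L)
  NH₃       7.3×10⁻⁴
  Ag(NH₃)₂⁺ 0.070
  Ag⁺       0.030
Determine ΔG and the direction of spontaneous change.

Q = [Ag(NH₃)₂⁺] / ([Ag⁺]·[NH₃]²) = (0.070) / ((0.030)·(7.3×10⁻⁴)²) = 4.38×10⁶
ΔG = RT ln(Q/K) = (8.314 J mol⁻¹ K⁻¹)(283 K) × ln(4.38×10⁶/5.7×10⁷)
   = (2.353 kJ/mol)(-2.566) = -6.04 kJ/mol
ΔG < 0, so the forward reaction is spontaneous (proceeds forward).

ΔG = -6.04 kJ/mol; the forward reaction is spontaneous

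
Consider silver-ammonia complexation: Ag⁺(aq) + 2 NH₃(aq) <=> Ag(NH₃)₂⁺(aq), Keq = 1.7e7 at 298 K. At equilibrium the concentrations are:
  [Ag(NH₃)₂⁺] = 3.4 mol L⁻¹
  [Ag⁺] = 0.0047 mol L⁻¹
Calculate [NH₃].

[NH₃] = 0.0065 mol L⁻¹

At equilibrium, Keq = [Ag(NH₃)₂⁺] / ([Ag⁺]·[NH₃]²) = 1.7e7.
(3.4) / ((0.0047)·([NH₃])²) = 1.7e7
[NH₃]² = 4.26e-5 ⇒ [NH₃] = 0.0065 mol L⁻¹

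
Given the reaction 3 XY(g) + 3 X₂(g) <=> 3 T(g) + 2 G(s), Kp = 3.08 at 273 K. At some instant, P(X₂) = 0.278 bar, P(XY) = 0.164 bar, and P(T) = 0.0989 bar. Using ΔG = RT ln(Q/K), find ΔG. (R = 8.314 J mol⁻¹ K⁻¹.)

ΔG = 2.72 kJ/mol

(G is a pure solid — omitted from Qp.)
Qp = P(T)³ / (P(XY)³·P(X₂)³) = (0.0989)³ / ((0.164)³·(0.278)³) = 10.2
ΔG = RT ln(Qp/Kp) = (8.314 J mol⁻¹ K⁻¹)(273 K) × ln(10.2/3.08)
   = (2.270 kJ/mol)(1.197) = 2.72 kJ/mol
ΔG > 0, so the forward reaction is non-spontaneous (proceeds in reverse).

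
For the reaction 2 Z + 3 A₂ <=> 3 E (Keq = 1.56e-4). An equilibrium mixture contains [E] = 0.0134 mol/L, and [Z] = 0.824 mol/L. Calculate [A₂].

At equilibrium, Keq = [E]³ / ([Z]²·[A₂]³) = 1.56e-4.
(0.0134)³ / ((0.824)²·([A₂])³) = 1.56e-4
[A₂]³ = 0.0227 ⇒ [A₂] = 0.283 mol/L

[A₂] = 0.283 mol/L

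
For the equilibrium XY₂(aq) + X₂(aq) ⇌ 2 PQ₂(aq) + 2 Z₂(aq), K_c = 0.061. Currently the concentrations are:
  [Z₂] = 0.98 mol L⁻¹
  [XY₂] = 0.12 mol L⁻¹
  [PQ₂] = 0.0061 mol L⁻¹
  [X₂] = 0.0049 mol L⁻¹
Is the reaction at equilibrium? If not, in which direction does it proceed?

neither direction; the system is at equilibrium

Q_c = [PQ₂]²·[Z₂]² / ([XY₂]·[X₂]) = (0.0061)²·(0.98)² / ((0.12)·(0.0049)) = 0.061
Q_c = 0.061 = K_c, so the system is already at equilibrium.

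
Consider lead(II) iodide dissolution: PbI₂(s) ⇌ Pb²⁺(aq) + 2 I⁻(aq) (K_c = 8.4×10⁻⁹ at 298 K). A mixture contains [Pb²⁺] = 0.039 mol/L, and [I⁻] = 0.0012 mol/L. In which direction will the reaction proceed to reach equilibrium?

(PbI₂ is a pure solid — omitted from Q_c.)
Q_c = [Pb²⁺]·[I⁻]² = (0.039)·(0.0012)² = 5.6×10⁻⁸
Q_c = 5.6×10⁻⁸ > K_c = 8.4×10⁻⁹, so the reverse reaction proceeds.

toward reactants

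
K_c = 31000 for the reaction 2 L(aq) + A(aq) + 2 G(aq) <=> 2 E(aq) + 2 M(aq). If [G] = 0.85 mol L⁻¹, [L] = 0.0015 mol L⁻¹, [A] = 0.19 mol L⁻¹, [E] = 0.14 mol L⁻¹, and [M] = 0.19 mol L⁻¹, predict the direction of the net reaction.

Q_c = [E]²·[M]² / ([L]²·[A]·[G]²) = (0.14)²·(0.19)² / ((0.0015)²·(0.19)·(0.85)²) = 2300
Q_c = 2300 < K_c = 31000, so the forward reaction proceeds.

forward (toward products)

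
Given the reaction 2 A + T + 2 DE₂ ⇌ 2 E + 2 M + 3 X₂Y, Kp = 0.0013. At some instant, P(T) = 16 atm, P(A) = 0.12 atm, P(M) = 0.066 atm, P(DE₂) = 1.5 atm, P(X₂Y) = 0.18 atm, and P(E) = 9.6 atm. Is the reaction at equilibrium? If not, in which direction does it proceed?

in the reverse direction

Qp = P(E)²·P(M)²·P(X₂Y)³ / (P(A)²·P(T)·P(DE₂)²) = (9.6)²·(0.066)²·(0.18)³ / ((0.12)²·(16)·(1.5)²) = 0.0045
Qp = 0.0045 > Kp = 0.0013, so the reverse reaction proceeds.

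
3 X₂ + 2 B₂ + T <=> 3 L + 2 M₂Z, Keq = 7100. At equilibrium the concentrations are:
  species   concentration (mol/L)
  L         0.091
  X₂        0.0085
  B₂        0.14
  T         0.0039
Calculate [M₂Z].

At equilibrium, Keq = [L]³·[M₂Z]² / ([X₂]³·[B₂]²·[T]) = 7100.
(0.091)³·([M₂Z])² / ((0.0085)³·(0.14)²·(0.0039)) = 7100
[M₂Z]² = 4.42×10⁻⁴ ⇒ [M₂Z] = 0.021 mol/L

[M₂Z] = 0.021 mol/L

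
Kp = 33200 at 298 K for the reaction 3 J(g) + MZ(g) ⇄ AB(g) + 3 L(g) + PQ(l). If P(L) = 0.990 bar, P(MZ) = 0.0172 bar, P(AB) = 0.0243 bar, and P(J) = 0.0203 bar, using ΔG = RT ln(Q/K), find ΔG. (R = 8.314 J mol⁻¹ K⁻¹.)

(PQ is a pure liquid — omitted from Qp.)
Qp = P(AB)·P(L)³ / (P(J)³·P(MZ)) = (0.0243)·(0.990)³ / ((0.0203)³·(0.0172)) = 1.64e5
ΔG = RT ln(Qp/Kp) = (8.314 J mol⁻¹ K⁻¹)(298 K) × ln(1.64e5/33200)
   = (2.478 kJ/mol)(1.597) = 3.96 kJ/mol
ΔG > 0, so the forward reaction is non-spontaneous (proceeds in reverse).

ΔG = 3.96 kJ/mol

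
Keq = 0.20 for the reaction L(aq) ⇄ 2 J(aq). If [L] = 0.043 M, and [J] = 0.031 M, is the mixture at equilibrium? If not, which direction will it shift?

no; Q < K, reaction proceeds forward

Q = [J]² / [L] = (0.031)² / (0.043) = 0.022
Q = 0.022 < Keq = 0.20: net forward reaction.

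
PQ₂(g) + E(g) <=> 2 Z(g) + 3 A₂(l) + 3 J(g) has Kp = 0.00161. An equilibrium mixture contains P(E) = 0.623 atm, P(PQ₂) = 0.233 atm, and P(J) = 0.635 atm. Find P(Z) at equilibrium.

P(Z) = 0.0302 atm

(A₂ is a pure liquid — omitted from Kp.)
At equilibrium, Kp = P(Z)²·P(J)³ / (P(PQ₂)·P(E)) = 0.00161.
(P(Z))²·(0.635)³ / ((0.233)·(0.623)) = 0.00161
P(Z)² = 9.13×10⁻⁴ ⇒ P(Z) = 0.0302 atm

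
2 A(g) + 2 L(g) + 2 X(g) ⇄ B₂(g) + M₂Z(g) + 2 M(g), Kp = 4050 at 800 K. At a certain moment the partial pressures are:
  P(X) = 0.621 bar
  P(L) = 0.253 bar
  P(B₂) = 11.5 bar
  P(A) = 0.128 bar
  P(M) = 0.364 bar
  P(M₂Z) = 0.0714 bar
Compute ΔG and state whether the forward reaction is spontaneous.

ΔG = -18.0 kJ/mol; the forward reaction is spontaneous

Qp = P(B₂)·P(M₂Z)·P(M)² / (P(A)²·P(L)²·P(X)²) = (11.5)·(0.0714)·(0.364)² / ((0.128)²·(0.253)²·(0.621)²) = 269
ΔG = RT ln(Qp/Kp) = (8.314 J mol⁻¹ K⁻¹)(800 K) × ln(269/4050)
   = (6.651 kJ/mol)(-2.712) = -18.0 kJ/mol
ΔG < 0, so the forward reaction is spontaneous (proceeds forward).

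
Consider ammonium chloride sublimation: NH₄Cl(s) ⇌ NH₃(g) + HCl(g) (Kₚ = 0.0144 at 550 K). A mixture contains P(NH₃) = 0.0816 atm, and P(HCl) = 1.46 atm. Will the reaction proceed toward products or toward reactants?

in the reverse direction

(NH₄Cl is a pure solid — omitted from Qₚ.)
Qₚ = P(NH₃)·P(HCl) = (0.0816)·(1.46) = 0.119
Qₚ = 0.119 > Kₚ = 0.0144, so the reverse reaction proceeds.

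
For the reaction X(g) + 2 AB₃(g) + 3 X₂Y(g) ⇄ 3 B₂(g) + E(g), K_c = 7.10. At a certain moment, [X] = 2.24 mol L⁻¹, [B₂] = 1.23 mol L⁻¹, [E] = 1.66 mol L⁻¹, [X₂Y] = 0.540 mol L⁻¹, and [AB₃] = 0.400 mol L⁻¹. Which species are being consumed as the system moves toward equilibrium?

B₂, E (products)

Q_c = [B₂]³·[E] / ([X]·[AB₃]²·[X₂Y]³) = (1.23)³·(1.66) / ((2.24)·(0.400)²·(0.540)³) = 54.7
Q_c = 54.7 > K_c = 7.10: net reverse reaction.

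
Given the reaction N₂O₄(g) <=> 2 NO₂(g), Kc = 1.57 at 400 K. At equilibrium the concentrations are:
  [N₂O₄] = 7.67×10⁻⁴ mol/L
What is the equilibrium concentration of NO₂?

[NO₂] = 0.0347 mol/L

At equilibrium, Kc = [NO₂]² / [N₂O₄] = 1.57.
([NO₂])² / (7.67×10⁻⁴) = 1.57
[NO₂]² = 0.00120 ⇒ [NO₂] = 0.0347 mol/L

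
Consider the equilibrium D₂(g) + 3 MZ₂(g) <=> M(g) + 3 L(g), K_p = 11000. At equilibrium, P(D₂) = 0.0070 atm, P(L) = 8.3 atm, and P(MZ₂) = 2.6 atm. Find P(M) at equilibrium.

P(M) = 2.4 atm

At equilibrium, K_p = P(M)·P(L)³ / (P(D₂)·P(MZ₂)³) = 11000.
(P(M))·(8.3)³ / ((0.0070)·(2.6)³) = 11000
P(M) = 2.37 = 2.4 atm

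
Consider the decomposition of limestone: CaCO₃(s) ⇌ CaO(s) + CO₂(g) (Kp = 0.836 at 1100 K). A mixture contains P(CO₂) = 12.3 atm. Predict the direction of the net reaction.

reverse (toward reactants)

(CaCO₃, CaO are pure solids — omitted from Qp.)
Qp = P(CO₂) = 12.3
Qp = 12.3 > Kp = 0.836, so the reverse reaction proceeds.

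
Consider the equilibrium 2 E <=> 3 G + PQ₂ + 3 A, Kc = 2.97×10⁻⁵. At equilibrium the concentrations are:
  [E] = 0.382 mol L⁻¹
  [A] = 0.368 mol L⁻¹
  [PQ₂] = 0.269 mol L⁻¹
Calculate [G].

At equilibrium, Kc = [G]³·[PQ₂]·[A]³ / [E]² = 2.97×10⁻⁵.
([G])³·(0.269)·(0.368)³ / (0.382)² = 2.97×10⁻⁵
[G]³ = 3.23×10⁻⁴ ⇒ [G] = 0.0686 mol L⁻¹

[G] = 0.0686 mol L⁻¹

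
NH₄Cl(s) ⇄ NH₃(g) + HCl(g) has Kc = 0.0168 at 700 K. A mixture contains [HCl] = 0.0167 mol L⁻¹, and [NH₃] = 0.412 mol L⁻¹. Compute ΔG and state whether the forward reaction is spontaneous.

(NH₄Cl is a pure solid — omitted from Qc.)
Qc = [NH₃]·[HCl] = (0.412)·(0.0167) = 0.00688
ΔG = RT ln(Qc/Kc) = (8.314 J mol⁻¹ K⁻¹)(700 K) × ln(0.00688/0.0168)
   = (5.820 kJ/mol)(-0.8928) = -5.20 kJ/mol
ΔG < 0, so the forward reaction is spontaneous (proceeds forward).

ΔG = -5.20 kJ/mol; the forward reaction is spontaneous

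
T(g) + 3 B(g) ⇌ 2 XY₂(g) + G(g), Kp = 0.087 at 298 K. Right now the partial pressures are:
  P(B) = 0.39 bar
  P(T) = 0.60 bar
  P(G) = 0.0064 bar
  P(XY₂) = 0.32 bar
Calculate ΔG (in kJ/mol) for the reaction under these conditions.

ΔG = -3.85 kJ/mol

Qp = P(XY₂)²·P(G) / (P(T)·P(B)³) = (0.32)²·(0.0064) / ((0.60)·(0.39)³) = 0.0184
ΔG = RT ln(Qp/Kp) = (8.314 J mol⁻¹ K⁻¹)(298 K) × ln(0.0184/0.087)
   = (2.478 kJ/mol)(-1.554) = -3.85 kJ/mol
ΔG < 0, so the forward reaction is spontaneous (proceeds forward).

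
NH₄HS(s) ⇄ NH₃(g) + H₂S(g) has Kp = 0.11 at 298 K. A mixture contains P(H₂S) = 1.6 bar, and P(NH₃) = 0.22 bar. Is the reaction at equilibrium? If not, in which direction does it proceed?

reverse (toward reactants)

(NH₄HS is a pure solid — omitted from Qp.)
Qp = P(NH₃)·P(H₂S) = (0.22)·(1.6) = 0.35
Qp = 0.35 > Kp = 0.11, so the reverse reaction proceeds.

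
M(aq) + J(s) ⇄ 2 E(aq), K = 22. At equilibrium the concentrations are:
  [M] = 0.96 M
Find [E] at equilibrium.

(J is a pure solid — omitted from K.)
At equilibrium, K = [E]² / [M] = 22.
([E])² / (0.96) = 22
[E]² = 21.1 ⇒ [E] = 4.6 M

[E] = 4.6 M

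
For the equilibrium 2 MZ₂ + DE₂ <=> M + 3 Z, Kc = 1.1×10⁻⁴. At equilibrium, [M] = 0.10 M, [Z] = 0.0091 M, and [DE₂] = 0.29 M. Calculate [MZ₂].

[MZ₂] = 0.049 M

At equilibrium, Kc = [M]·[Z]³ / ([MZ₂]²·[DE₂]) = 1.1×10⁻⁴.
(0.10)·(0.0091)³ / (([MZ₂])²·(0.29)) = 1.1×10⁻⁴
[MZ₂]² = 0.00236 ⇒ [MZ₂] = 0.049 M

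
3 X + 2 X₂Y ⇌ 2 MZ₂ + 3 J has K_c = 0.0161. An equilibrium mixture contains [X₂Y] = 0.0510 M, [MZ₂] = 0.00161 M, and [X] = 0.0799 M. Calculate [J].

At equilibrium, K_c = [MZ₂]²·[J]³ / ([X]³·[X₂Y]²) = 0.0161.
(0.00161)²·([J])³ / ((0.0799)³·(0.0510)²) = 0.0161
[J]³ = 0.00824 ⇒ [J] = 0.202 M

[J] = 0.202 M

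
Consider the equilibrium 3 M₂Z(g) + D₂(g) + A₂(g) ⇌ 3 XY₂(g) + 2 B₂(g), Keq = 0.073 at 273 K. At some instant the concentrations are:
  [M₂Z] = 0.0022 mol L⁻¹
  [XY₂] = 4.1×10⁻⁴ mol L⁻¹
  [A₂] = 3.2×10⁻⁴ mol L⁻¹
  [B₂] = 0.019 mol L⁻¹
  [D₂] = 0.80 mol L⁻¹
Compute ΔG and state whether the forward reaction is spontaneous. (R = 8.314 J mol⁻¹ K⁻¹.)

ΔG = -4.72 kJ/mol; the forward reaction is spontaneous

Q = [XY₂]³·[B₂]² / ([M₂Z]³·[D₂]·[A₂]) = (4.1×10⁻⁴)³·(0.019)² / ((0.0022)³·(0.80)·(3.2×10⁻⁴)) = 0.00913
ΔG = RT ln(Q/Keq) = (8.314 J mol⁻¹ K⁻¹)(273 K) × ln(0.00913/0.073)
   = (2.270 kJ/mol)(-2.079) = -4.72 kJ/mol
ΔG < 0, so the forward reaction is spontaneous (proceeds forward).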